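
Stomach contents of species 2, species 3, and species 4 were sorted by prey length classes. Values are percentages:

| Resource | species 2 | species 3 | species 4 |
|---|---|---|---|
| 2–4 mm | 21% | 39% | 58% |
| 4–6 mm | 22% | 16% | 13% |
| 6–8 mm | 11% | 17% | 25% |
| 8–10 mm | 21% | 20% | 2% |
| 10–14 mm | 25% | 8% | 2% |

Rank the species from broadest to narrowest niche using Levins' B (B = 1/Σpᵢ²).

species 2 > species 3 > species 4

Convert percentages to proportions (divide by 100).
Σp_2ᵢ² = 0.21² + 0.22² + 0.11² + 0.21² + 0.25² = 0.0441 + 0.0484 + 0.0121 + 0.0441 + 0.0625 = 0.2112
B_2 = 1 / 0.2112 = 4.7348
Σp_3ᵢ² = 0.39² + 0.16² + 0.17² + 0.20² + 0.08² = 0.1521 + 0.0256 + 0.0289 + 0.0400 + 0.0064 = 0.2530
B_3 = 1 / 0.2530 = 3.9526
Σp_4ᵢ² = 0.58² + 0.13² + 0.25² + 0.02² + 0.02² = 0.3364 + 0.0169 + 0.0625 + 0.0004 + 0.0004 = 0.4166
B_4 = 1 / 0.4166 = 2.4004
Ranking by B (broadest → narrowest): species 2 (4.73) > species 3 (3.95) > species 4 (2.40)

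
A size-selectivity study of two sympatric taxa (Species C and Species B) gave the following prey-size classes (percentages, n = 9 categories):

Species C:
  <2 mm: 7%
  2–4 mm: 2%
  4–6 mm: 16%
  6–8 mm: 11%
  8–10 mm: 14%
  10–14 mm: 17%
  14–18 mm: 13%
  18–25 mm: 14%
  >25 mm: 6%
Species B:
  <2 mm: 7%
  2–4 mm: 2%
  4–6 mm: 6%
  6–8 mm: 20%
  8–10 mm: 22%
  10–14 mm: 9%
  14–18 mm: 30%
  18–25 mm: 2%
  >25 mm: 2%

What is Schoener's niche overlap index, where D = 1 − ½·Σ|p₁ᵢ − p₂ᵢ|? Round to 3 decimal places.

Convert percentages to proportions (divide by 100).
Σ|p₁ᵢ − p₂ᵢ| = 0.00 + 0.00 + 0.10 + 0.09 + 0.08 + 0.08 + 0.17 + 0.12 + 0.04 = 0.68
D = 1 − ½ × 0.68 = 1 − 0.340 = 0.66000

0.660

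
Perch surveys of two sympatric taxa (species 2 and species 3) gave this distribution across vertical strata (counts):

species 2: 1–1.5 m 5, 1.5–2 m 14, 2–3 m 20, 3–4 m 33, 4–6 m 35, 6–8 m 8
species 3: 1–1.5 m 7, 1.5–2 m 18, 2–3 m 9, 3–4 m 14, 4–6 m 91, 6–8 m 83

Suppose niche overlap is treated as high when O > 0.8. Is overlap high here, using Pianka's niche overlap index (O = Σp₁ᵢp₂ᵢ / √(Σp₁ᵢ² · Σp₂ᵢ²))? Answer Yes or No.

Proportions for species 2 (n=115): 5/115=0.0435, 14/115=0.1217, 20/115=0.1739, 33/115=0.2870, 35/115=0.3043, 8/115=0.0696
Proportions for species 3 (n=222): 7/222=0.0315, 18/222=0.0811, 9/222=0.0405, 14/222=0.0631, 91/222=0.4099, 83/222=0.3739
Σ p₁ᵢp₂ᵢ = 0.001370 + 0.009870 + 0.007043 + 0.018110 + 0.124733 + 0.026023 = 0.187149
Σp_1ᵢ² = 0.0435² + 0.1217² + 0.1739² + 0.2870² + 0.3043² + 0.0696² = 0.001892 + 0.014811 + 0.030241 + 0.082369 + 0.092598 + 0.004844 = 0.226755
Σp_2ᵢ² = 0.0315² + 0.0811² + 0.0405² + 0.0631² + 0.4099² + 0.3739² = 0.000992 + 0.006577 + 0.001640 + 0.003982 + 0.168018 + 0.139801 = 0.321010
O = 0.187149 / √(0.226755 × 0.321010) = 0.187149 / 0.2697974 = 0.6937
O = 0.6937 < 0.8 → No.

No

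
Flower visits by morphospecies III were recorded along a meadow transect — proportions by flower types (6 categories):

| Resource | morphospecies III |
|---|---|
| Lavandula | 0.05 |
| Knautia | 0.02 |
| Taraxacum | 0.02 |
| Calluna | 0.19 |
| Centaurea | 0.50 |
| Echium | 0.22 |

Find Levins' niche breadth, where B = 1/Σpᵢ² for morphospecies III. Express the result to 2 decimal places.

2.96

Σpᵢ² = 0.05² + 0.02² + 0.02² + 0.19² + 0.50² + 0.22² = 0.0025 + 0.0004 + 0.0004 + 0.0361 + 0.2500 + 0.0484 = 0.3378
B = 1 / 0.3378 = 2.9603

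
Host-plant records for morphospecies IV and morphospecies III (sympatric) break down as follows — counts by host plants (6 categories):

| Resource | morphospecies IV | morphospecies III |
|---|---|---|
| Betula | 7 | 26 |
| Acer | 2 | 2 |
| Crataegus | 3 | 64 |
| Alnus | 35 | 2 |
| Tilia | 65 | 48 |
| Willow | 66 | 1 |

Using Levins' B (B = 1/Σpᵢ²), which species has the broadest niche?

morphospecies IV

Proportions for morphospecies IV (n=178): 7/178=0.0393, 2/178=0.0112, 3/178=0.0169, 35/178=0.1966, 65/178=0.3652, 66/178=0.3708
Proportions for morphospecies III (n=143): 26/143=0.1818, 2/143=0.0140, 64/143=0.4476, 2/143=0.0140, 48/143=0.3357, 1/143=0.0070
Σp_IVᵢ² = 0.0393² + 0.0112² + 0.0169² + 0.1966² + 0.3652² + 0.3708² = 0.001544 + 0.000125 + 0.000286 + 0.038652 + 0.133371 + 0.137493 = 0.311471
B_IV = 1 / 0.311471 = 3.2106
Σp_IIIᵢ² = 0.1818² + 0.0140² + 0.4476² + 0.0140² + 0.3357² + 0.0070² = 0.033051 + 0.000196 + 0.200346 + 0.000196 + 0.112694 + 0.000049 = 0.346532
B_III = 1 / 0.346532 = 2.8857
Highest B → broadest niche (most generalist): morphospecies IV (B = 3.21).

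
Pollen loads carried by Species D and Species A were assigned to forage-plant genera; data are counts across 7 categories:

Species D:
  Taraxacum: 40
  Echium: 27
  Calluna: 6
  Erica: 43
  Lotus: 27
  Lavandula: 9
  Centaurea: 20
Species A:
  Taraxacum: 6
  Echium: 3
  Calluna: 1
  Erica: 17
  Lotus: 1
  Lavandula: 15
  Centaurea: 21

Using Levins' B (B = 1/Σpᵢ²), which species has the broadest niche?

Species D

Proportions for Species D (n=172): 40/172=0.2326, 27/172=0.1570, 6/172=0.0349, 43/172=0.2500, 27/172=0.1570, 9/172=0.0523, 20/172=0.1163
Proportions for Species A (n=64): 6/64=0.0938, 3/64=0.0469, 1/64=0.0156, 17/64=0.2656, 1/64=0.0156, 15/64=0.2344, 21/64=0.3281
Σp_Dᵢ² = 0.2326² + 0.1570² + 0.0349² + 0.2500² + 0.1570² + 0.0523² + 0.1163² = 0.054103 + 0.024649 + 0.001218 + 0.062500 + 0.024649 + 0.002735 + 0.013526 = 0.183380
B_D = 1 / 0.183380 = 5.4532
Σp_Aᵢ² = 0.0938² + 0.0469² + 0.0156² + 0.2656² + 0.0156² + 0.2344² + 0.3281² = 0.008798 + 0.002200 + 0.000243 + 0.070543 + 0.000243 + 0.054943 + 0.107650 = 0.244620
B_A = 1 / 0.244620 = 4.0880
Highest B → broadest niche (most generalist): Species D (B = 5.45).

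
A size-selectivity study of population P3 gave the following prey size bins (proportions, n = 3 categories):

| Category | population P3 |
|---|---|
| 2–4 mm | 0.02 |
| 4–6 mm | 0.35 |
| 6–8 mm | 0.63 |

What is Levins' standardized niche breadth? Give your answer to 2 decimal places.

Σpᵢ² = 0.02² + 0.35² + 0.63² = 0.0004 + 0.1225 + 0.3969 = 0.5198
B = 1 / 0.5198 = 1.9238
Bₛ = (B − 1)/(n − 1) = (1.9238 − 1)/(3 − 1) = 0.9238/2 = 0.4619

0.46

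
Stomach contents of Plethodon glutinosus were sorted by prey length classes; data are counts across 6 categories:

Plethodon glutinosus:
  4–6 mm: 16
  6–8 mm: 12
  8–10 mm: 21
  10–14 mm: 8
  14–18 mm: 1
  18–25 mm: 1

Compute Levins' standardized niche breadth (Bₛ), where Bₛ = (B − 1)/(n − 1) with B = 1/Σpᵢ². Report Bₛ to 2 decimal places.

0.57

Proportions for Plethodon glutinosus (n=59): 16/59=0.2712, 12/59=0.2034, 21/59=0.3559, 8/59=0.1356, 1/59=0.0169, 1/59=0.0169
Σpᵢ² = 0.2712² + 0.2034² + 0.3559² + 0.1356² + 0.0169² + 0.0169² = 0.073549 + 0.041372 + 0.126665 + 0.018387 + 0.000286 + 0.000286 = 0.260545
B = 1 / 0.260545 = 3.8381
Bₛ = (B − 1)/(n − 1) = (3.8381 − 1)/(6 − 1) = 2.8381/5 = 0.5676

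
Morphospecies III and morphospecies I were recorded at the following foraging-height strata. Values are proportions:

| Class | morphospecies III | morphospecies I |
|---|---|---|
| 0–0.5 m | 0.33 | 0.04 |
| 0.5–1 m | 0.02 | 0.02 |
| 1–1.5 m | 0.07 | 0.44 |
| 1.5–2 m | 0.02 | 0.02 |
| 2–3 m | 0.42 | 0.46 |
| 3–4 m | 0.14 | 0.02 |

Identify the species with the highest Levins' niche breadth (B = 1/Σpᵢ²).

morphospecies III

Σp_IIIᵢ² = 0.33² + 0.02² + 0.07² + 0.02² + 0.42² + 0.14² = 0.1089 + 0.0004 + 0.0049 + 0.0004 + 0.1764 + 0.0196 = 0.3106
B_III = 1 / 0.3106 = 3.2196
Σp_Iᵢ² = 0.04² + 0.02² + 0.44² + 0.02² + 0.46² + 0.02² = 0.0016 + 0.0004 + 0.1936 + 0.0004 + 0.2116 + 0.0004 = 0.4080
B_I = 1 / 0.4080 = 2.4510
Highest B → broadest niche (most generalist): morphospecies III (B = 3.22).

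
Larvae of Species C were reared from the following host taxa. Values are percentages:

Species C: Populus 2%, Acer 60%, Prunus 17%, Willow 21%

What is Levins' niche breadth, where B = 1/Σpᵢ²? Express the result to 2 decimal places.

Convert percentages to proportions (divide by 100).
Σpᵢ² = 0.02² + 0.60² + 0.17² + 0.21² = 0.0004 + 0.3600 + 0.0289 + 0.0441 = 0.4334
B = 1 / 0.4334 = 2.3073

2.31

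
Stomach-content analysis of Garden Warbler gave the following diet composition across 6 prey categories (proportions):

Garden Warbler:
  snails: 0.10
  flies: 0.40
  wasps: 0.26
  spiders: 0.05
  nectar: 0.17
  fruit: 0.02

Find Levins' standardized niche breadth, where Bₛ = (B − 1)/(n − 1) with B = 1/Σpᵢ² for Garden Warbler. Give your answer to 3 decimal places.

0.542

Σpᵢ² = 0.10² + 0.40² + 0.26² + 0.05² + 0.17² + 0.02² = 0.0100 + 0.1600 + 0.0676 + 0.0025 + 0.0289 + 0.0004 = 0.2694
B = 1 / 0.2694 = 3.71195
Bₛ = (B − 1)/(n − 1) = (3.71195 − 1)/(6 − 1) = 2.71195/5 = 0.54239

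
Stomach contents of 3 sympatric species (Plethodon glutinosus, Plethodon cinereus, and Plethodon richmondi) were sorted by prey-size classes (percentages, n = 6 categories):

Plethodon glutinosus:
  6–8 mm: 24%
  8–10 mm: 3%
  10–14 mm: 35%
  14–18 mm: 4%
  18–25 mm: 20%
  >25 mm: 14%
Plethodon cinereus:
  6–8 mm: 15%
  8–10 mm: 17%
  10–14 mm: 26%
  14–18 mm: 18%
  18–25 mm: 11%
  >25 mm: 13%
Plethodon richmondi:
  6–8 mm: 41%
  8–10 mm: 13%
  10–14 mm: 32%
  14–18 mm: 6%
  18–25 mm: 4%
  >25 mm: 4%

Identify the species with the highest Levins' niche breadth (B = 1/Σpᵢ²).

Convert percentages to proportions (divide by 100).
Σp_glutᵢ² = 0.24² + 0.03² + 0.35² + 0.04² + 0.20² + 0.14² = 0.0576 + 0.0009 + 0.1225 + 0.0016 + 0.0400 + 0.0196 = 0.2422
B_glut = 1 / 0.2422 = 4.1288
Σp_cineᵢ² = 0.15² + 0.17² + 0.26² + 0.18² + 0.11² + 0.13² = 0.0225 + 0.0289 + 0.0676 + 0.0324 + 0.0121 + 0.0169 = 0.1804
B_cine = 1 / 0.1804 = 5.5432
Σp_richᵢ² = 0.41² + 0.13² + 0.32² + 0.06² + 0.04² + 0.04² = 0.1681 + 0.0169 + 0.1024 + 0.0036 + 0.0016 + 0.0016 = 0.2942
B_rich = 1 / 0.2942 = 3.3990
Highest B → broadest niche (most generalist): Plethodon cinereus (B = 5.54).

Plethodon cinereus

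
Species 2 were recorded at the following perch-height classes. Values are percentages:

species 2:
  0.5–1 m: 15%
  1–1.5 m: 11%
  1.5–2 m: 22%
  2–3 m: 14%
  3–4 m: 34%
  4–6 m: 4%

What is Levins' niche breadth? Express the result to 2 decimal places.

Convert percentages to proportions (divide by 100).
Σpᵢ² = 0.15² + 0.11² + 0.22² + 0.14² + 0.34² + 0.04² = 0.0225 + 0.0121 + 0.0484 + 0.0196 + 0.1156 + 0.0016 = 0.2198
B = 1 / 0.2198 = 4.5496

4.55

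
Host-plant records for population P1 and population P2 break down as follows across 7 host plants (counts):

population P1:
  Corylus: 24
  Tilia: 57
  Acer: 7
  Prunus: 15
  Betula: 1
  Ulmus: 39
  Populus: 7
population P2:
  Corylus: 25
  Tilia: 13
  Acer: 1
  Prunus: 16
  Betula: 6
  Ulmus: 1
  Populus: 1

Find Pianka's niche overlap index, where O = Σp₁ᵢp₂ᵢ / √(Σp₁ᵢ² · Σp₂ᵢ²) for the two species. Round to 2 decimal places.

Proportions for population P1 (n=150): 24/150=0.1600, 57/150=0.3800, 7/150=0.0467, 15/150=0.1000, 1/150=0.0067, 39/150=0.2600, 7/150=0.0467
Proportions for population P2 (n=63): 25/63=0.3968, 13/63=0.2063, 1/63=0.0159, 16/63=0.2540, 6/63=0.0952, 1/63=0.0159, 1/63=0.0159
Σ p₁ᵢp₂ᵢ = 0.063488 + 0.078394 + 0.000743 + 0.025400 + 0.000638 + 0.004134 + 0.000743 = 0.173540
Σp_1ᵢ² = 0.1600² + 0.3800² + 0.0467² + 0.1000² + 0.0067² + 0.2600² + 0.0467² = 0.025600 + 0.144400 + 0.002181 + 0.010000 + 0.000045 + 0.067600 + 0.002181 = 0.252007
Σp_2ᵢ² = 0.3968² + 0.2063² + 0.0159² + 0.2540² + 0.0952² + 0.0159² + 0.0159² = 0.157450 + 0.042560 + 0.000253 + 0.064516 + 0.009063 + 0.000253 + 0.000253 = 0.274348
O = 0.173540 / √(0.252007 × 0.274348) = 0.173540 / 0.2629403 = 0.6600

0.66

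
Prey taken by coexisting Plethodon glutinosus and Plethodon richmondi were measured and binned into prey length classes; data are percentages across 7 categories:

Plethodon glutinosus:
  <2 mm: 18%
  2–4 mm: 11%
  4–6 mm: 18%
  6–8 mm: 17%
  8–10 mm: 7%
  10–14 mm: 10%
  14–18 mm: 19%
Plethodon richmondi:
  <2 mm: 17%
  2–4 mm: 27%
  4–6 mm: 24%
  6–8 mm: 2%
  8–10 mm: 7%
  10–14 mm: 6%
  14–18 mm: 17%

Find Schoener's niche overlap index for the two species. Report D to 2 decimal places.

Convert percentages to proportions (divide by 100).
Σ|p₁ᵢ − p₂ᵢ| = 0.01 + 0.16 + 0.06 + 0.15 + 0.00 + 0.04 + 0.02 = 0.44
D = 1 − ½ × 0.44 = 1 − 0.220 = 0.7800

0.78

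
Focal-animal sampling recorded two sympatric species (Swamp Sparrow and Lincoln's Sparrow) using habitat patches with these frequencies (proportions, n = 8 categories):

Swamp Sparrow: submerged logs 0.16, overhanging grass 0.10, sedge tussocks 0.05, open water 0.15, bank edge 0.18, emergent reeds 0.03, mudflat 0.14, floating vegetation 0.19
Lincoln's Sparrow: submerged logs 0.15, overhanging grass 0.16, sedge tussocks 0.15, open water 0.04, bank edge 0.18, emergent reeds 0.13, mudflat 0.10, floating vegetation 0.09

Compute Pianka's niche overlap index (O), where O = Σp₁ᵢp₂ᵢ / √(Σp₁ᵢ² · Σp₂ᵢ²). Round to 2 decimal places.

Σ p₁ᵢp₂ᵢ = 0.0240 + 0.0160 + 0.0075 + 0.0060 + 0.0324 + 0.0039 + 0.0140 + 0.0171 = 0.1209
Σp_1ᵢ² = 0.16² + 0.10² + 0.05² + 0.15² + 0.18² + 0.03² + 0.14² + 0.19² = 0.0256 + 0.0100 + 0.0025 + 0.0225 + 0.0324 + 0.0009 + 0.0196 + 0.0361 = 0.1496
Σp_2ᵢ² = 0.15² + 0.16² + 0.15² + 0.04² + 0.18² + 0.13² + 0.10² + 0.09² = 0.0225 + 0.0256 + 0.0225 + 0.0016 + 0.0324 + 0.0169 + 0.0100 + 0.0081 = 0.1396
O = 0.1209 / √(0.1496 × 0.1396) = 0.1209 / 0.14451 = 0.8366

0.84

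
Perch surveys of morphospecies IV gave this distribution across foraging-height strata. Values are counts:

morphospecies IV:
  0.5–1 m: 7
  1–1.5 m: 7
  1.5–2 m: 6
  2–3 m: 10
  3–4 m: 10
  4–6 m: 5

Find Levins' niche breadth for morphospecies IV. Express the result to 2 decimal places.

5.64

Proportions for morphospecies IV (n=45): 7/45=0.1556, 7/45=0.1556, 6/45=0.1333, 10/45=0.2222, 10/45=0.2222, 5/45=0.1111
Σpᵢ² = 0.1556² + 0.1556² + 0.1333² + 0.2222² + 0.2222² + 0.1111² = 0.024211 + 0.024211 + 0.017769 + 0.049373 + 0.049373 + 0.012343 = 0.177280
B = 1 / 0.177280 = 5.6408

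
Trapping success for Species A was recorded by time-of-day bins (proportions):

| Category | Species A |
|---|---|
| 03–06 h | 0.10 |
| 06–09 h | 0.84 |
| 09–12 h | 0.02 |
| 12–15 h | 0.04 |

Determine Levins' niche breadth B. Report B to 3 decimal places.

1.394

Σpᵢ² = 0.10² + 0.84² + 0.02² + 0.04² = 0.0100 + 0.7056 + 0.0004 + 0.0016 = 0.7176
B = 1 / 0.7176 = 1.39353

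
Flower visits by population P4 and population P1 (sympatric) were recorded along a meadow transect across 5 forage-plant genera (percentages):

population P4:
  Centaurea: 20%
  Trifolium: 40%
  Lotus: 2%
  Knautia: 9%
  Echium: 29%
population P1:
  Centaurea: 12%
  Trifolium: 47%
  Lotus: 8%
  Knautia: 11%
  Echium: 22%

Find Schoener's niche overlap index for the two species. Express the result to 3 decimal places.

Convert percentages to proportions (divide by 100).
Σ|p₁ᵢ − p₂ᵢ| = 0.08 + 0.07 + 0.06 + 0.02 + 0.07 = 0.30
D = 1 − ½ × 0.30 = 1 − 0.150 = 0.85000

0.850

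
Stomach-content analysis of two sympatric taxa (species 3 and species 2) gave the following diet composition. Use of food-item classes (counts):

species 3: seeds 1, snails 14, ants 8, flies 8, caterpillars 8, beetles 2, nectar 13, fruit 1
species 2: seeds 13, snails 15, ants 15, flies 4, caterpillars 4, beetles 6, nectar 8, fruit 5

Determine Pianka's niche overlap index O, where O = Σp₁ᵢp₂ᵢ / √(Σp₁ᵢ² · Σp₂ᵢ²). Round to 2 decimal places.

Proportions for species 3 (n=55): 1/55=0.0182, 14/55=0.2545, 8/55=0.1455, 8/55=0.1455, 8/55=0.1455, 2/55=0.0364, 13/55=0.2364, 1/55=0.0182
Proportions for species 2 (n=70): 13/70=0.1857, 15/70=0.2143, 15/70=0.2143, 4/70=0.0571, 4/70=0.0571, 6/70=0.0857, 8/70=0.1143, 5/70=0.0714
Σ p₁ᵢp₂ᵢ = 0.003380 + 0.054539 + 0.031181 + 0.008308 + 0.008308 + 0.003119 + 0.027021 + 0.001299 = 0.137155
Σp_1ᵢ² = 0.0182² + 0.2545² + 0.1455² + 0.1455² + 0.1455² + 0.0364² + 0.2364² + 0.0182² = 0.000331 + 0.064770 + 0.021170 + 0.021170 + 0.021170 + 0.001325 + 0.055885 + 0.000331 = 0.186152
Σp_2ᵢ² = 0.1857² + 0.2143² + 0.2143² + 0.0571² + 0.0571² + 0.0857² + 0.1143² + 0.0714² = 0.034484 + 0.045924 + 0.045924 + 0.003260 + 0.003260 + 0.007344 + 0.013064 + 0.005098 = 0.158358
O = 0.137155 / √(0.186152 × 0.158358) = 0.137155 / 0.1716935 = 0.7988

0.80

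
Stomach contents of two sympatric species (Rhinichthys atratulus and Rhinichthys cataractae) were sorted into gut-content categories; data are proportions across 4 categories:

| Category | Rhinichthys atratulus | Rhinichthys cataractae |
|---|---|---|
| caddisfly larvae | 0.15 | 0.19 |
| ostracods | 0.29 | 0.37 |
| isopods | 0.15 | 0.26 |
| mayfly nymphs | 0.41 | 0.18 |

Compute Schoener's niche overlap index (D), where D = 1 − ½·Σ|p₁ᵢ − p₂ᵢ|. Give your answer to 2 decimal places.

Σ|p₁ᵢ − p₂ᵢ| = 0.04 + 0.08 + 0.11 + 0.23 = 0.46
D = 1 − ½ × 0.46 = 1 − 0.230 = 0.7700

0.77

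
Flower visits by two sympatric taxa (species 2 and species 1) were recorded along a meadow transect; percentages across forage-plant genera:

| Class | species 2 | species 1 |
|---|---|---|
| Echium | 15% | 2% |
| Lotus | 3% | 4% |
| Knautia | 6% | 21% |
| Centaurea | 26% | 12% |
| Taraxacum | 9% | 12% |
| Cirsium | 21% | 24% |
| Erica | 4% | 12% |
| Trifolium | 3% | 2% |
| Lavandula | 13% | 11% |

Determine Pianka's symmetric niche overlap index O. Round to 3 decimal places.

Convert percentages to proportions (divide by 100).
Σ p₁ᵢp₂ᵢ = 0.0030 + 0.0012 + 0.0126 + 0.0312 + 0.0108 + 0.0504 + 0.0048 + 0.0006 + 0.0143 = 0.1289
Σp_1ᵢ² = 0.15² + 0.03² + 0.06² + 0.26² + 0.09² + 0.21² + 0.04² + 0.03² + 0.13² = 0.0225 + 0.0009 + 0.0036 + 0.0676 + 0.0081 + 0.0441 + 0.0016 + 0.0009 + 0.0169 = 0.1662
Σp_2ᵢ² = 0.02² + 0.04² + 0.21² + 0.12² + 0.12² + 0.24² + 0.12² + 0.02² + 0.11² = 0.0004 + 0.0016 + 0.0441 + 0.0144 + 0.0144 + 0.0576 + 0.0144 + 0.0004 + 0.0121 = 0.1594
O = 0.1289 / √(0.1662 × 0.1594) = 0.1289 / 0.162764 = 0.79194

0.792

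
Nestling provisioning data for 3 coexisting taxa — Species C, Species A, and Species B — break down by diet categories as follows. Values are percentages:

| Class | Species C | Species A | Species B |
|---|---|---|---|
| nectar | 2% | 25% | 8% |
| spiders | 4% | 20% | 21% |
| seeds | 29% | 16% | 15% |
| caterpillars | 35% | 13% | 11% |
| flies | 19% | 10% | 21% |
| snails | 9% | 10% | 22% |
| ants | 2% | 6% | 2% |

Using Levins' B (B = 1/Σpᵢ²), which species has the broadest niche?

Species A

Convert percentages to proportions (divide by 100).
Σp_Cᵢ² = 0.02² + 0.04² + 0.29² + 0.35² + 0.19² + 0.09² + 0.02² = 0.0004 + 0.0016 + 0.0841 + 0.1225 + 0.0361 + 0.0081 + 0.0004 = 0.2532
B_C = 1 / 0.2532 = 3.9494
Σp_Aᵢ² = 0.25² + 0.20² + 0.16² + 0.13² + 0.10² + 0.10² + 0.06² = 0.0625 + 0.0400 + 0.0256 + 0.0169 + 0.0100 + 0.0100 + 0.0036 = 0.1686
B_A = 1 / 0.1686 = 5.9312
Σp_Bᵢ² = 0.08² + 0.21² + 0.15² + 0.11² + 0.21² + 0.22² + 0.02² = 0.0064 + 0.0441 + 0.0225 + 0.0121 + 0.0441 + 0.0484 + 0.0004 = 0.1780
B_B = 1 / 0.1780 = 5.6180
Highest B → broadest niche (most generalist): Species A (B = 5.93).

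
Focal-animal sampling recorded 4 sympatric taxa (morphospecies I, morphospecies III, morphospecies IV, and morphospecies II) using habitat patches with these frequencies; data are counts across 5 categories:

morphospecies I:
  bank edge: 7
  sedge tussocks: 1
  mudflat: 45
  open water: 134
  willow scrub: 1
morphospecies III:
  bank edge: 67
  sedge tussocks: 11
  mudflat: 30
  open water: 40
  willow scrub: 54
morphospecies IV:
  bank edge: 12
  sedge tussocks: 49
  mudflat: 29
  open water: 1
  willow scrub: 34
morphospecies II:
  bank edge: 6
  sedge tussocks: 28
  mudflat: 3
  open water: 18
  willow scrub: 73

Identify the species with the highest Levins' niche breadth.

morphospecies III

Proportions for morphospecies I (n=188): 7/188=0.0372, 1/188=0.0053, 45/188=0.2394, 134/188=0.7128, 1/188=0.0053
Proportions for morphospecies III (n=202): 67/202=0.3317, 11/202=0.0545, 30/202=0.1485, 40/202=0.1980, 54/202=0.2673
Proportions for morphospecies IV (n=125): 12/125=0.0960, 49/125=0.3920, 29/125=0.2320, 1/125=0.0080, 34/125=0.2720
Proportions for morphospecies II (n=128): 6/128=0.0469, 28/128=0.2188, 3/128=0.0234, 18/128=0.1406, 73/128=0.5703
Σp_Iᵢ² = 0.0372² + 0.0053² + 0.2394² + 0.7128² + 0.0053² = 0.001384 + 0.000028 + 0.057312 + 0.508084 + 0.000028 = 0.566836
B_I = 1 / 0.566836 = 1.7642
Σp_IIIᵢ² = 0.3317² + 0.0545² + 0.1485² + 0.1980² + 0.2673² = 0.110025 + 0.002970 + 0.022052 + 0.039204 + 0.071449 = 0.245700
B_III = 1 / 0.245700 = 4.0700
Σp_IVᵢ² = 0.0960² + 0.3920² + 0.2320² + 0.0080² + 0.2720² = 0.009216 + 0.153664 + 0.053824 + 0.000064 + 0.073984 = 0.290752
B_IV = 1 / 0.290752 = 3.4394
Σp_IIᵢ² = 0.0469² + 0.2188² + 0.0234² + 0.1406² + 0.5703² = 0.002200 + 0.047873 + 0.000548 + 0.019768 + 0.325242 = 0.395631
B_II = 1 / 0.395631 = 2.5276
Highest B → broadest niche (most generalist): morphospecies III (B = 4.07).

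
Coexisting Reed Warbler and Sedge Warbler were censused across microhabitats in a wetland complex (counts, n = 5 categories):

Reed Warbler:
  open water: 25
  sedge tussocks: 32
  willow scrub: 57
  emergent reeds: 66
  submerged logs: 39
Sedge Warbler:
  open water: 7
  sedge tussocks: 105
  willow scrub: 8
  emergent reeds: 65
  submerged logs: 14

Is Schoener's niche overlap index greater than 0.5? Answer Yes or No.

Yes

Proportions for Reed Warbler (n=219): 25/219=0.1142, 32/219=0.1461, 57/219=0.2603, 66/219=0.3014, 39/219=0.1781
Proportions for Sedge Warbler (n=199): 7/199=0.0352, 105/199=0.5276, 8/199=0.0402, 65/199=0.3266, 14/199=0.0704
Σ|p₁ᵢ − p₂ᵢ| = 0.0790 + 0.3815 + 0.2201 + 0.0252 + 0.1077 = 0.8135
D = 1 − ½ × 0.8135 = 1 − 0.40675 = 0.59325
D = 0.59325 > 0.5 → Yes.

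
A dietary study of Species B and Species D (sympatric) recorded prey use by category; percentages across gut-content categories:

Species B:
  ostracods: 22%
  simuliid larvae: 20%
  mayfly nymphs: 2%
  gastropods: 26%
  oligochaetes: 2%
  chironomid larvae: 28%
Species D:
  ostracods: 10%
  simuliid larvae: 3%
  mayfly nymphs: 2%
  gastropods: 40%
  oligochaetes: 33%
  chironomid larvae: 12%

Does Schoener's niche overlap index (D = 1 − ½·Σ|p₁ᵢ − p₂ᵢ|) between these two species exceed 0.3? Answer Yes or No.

Yes

Convert percentages to proportions (divide by 100).
Σ|p₁ᵢ − p₂ᵢ| = 0.12 + 0.17 + 0.00 + 0.14 + 0.31 + 0.16 = 0.90
D = 1 − ½ × 0.90 = 1 − 0.450 = 0.5500
D = 0.5500 > 0.3 → Yes.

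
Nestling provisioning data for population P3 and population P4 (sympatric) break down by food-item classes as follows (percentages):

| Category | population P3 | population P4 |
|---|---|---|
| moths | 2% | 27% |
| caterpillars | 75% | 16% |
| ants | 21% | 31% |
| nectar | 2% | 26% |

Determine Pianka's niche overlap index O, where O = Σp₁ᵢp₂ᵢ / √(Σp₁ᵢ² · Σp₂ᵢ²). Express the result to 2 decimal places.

Convert percentages to proportions (divide by 100).
Σ p₁ᵢp₂ᵢ = 0.0054 + 0.1200 + 0.0651 + 0.0052 = 0.1957
Σp_1ᵢ² = 0.02² + 0.75² + 0.21² + 0.02² = 0.0004 + 0.5625 + 0.0441 + 0.0004 = 0.6074
Σp_2ᵢ² = 0.27² + 0.16² + 0.31² + 0.26² = 0.0729 + 0.0256 + 0.0961 + 0.0676 = 0.2622
O = 0.1957 / √(0.6074 × 0.2622) = 0.1957 / 0.39907 = 0.4904

0.49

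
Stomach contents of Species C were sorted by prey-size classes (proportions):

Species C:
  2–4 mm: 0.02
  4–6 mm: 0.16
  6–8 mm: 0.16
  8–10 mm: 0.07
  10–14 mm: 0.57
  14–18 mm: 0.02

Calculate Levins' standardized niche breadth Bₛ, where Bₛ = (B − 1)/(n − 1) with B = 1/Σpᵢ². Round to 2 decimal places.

0.32

Σpᵢ² = 0.02² + 0.16² + 0.16² + 0.07² + 0.57² + 0.02² = 0.0004 + 0.0256 + 0.0256 + 0.0049 + 0.3249 + 0.0004 = 0.3818
B = 1 / 0.3818 = 2.6192
Bₛ = (B − 1)/(n − 1) = (2.6192 − 1)/(6 − 1) = 1.6192/5 = 0.3238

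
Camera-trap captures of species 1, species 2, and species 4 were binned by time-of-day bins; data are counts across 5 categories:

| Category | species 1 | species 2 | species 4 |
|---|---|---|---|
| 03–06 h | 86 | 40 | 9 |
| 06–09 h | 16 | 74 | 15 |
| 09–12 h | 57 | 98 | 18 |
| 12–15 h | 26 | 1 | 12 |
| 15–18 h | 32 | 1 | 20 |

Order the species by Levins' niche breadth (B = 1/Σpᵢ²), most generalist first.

Proportions for species 1 (n=217): 86/217=0.3963, 16/217=0.0737, 57/217=0.2627, 26/217=0.1198, 32/217=0.1475
Proportions for species 2 (n=214): 40/214=0.1869, 74/214=0.3458, 98/214=0.4579, 1/214=0.0047, 1/214=0.0047
Proportions for species 4 (n=74): 9/74=0.1216, 15/74=0.2027, 18/74=0.2432, 12/74=0.1622, 20/74=0.2703
Σp_1ᵢ² = 0.3963² + 0.0737² + 0.2627² + 0.1198² + 0.1475² = 0.157054 + 0.005432 + 0.069011 + 0.014352 + 0.021756 = 0.267605
B_1 = 1 / 0.267605 = 3.7369
Σp_2ᵢ² = 0.1869² + 0.3458² + 0.4579² + 0.0047² + 0.0047² = 0.034932 + 0.119578 + 0.209672 + 0.000022 + 0.000022 = 0.364226
B_2 = 1 / 0.364226 = 2.7455
Σp_4ᵢ² = 0.1216² + 0.2027² + 0.2432² + 0.1622² + 0.2703² = 0.014787 + 0.041087 + 0.059146 + 0.026309 + 0.073062 = 0.214391
B_4 = 1 / 0.214391 = 4.6644
Ranking by B (broadest → narrowest): species 4 (4.66) > species 1 (3.74) > species 2 (2.75)

species 4 > species 1 > species 2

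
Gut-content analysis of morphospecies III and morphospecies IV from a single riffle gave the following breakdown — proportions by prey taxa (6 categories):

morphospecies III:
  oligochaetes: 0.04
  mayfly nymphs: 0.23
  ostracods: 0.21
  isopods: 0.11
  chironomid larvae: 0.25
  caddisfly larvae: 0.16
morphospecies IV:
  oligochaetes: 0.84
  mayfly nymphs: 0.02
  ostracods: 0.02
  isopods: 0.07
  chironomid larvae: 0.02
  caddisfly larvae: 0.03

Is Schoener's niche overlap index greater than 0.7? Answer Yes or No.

Σ|p₁ᵢ − p₂ᵢ| = 0.80 + 0.21 + 0.19 + 0.04 + 0.23 + 0.13 = 1.60
D = 1 − ½ × 1.60 = 1 − 0.800 = 0.2000
D = 0.2000 < 0.7 → No.

No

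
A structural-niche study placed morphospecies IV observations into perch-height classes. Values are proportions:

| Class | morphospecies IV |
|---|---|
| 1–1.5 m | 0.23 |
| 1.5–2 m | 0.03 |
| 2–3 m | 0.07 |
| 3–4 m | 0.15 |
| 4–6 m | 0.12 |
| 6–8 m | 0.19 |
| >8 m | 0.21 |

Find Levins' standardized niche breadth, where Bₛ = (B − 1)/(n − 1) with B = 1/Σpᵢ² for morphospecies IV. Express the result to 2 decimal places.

Σpᵢ² = 0.23² + 0.03² + 0.07² + 0.15² + 0.12² + 0.19² + 0.21² = 0.0529 + 0.0009 + 0.0049 + 0.0225 + 0.0144 + 0.0361 + 0.0441 = 0.1758
B = 1 / 0.1758 = 5.6883
Bₛ = (B − 1)/(n − 1) = (5.6883 − 1)/(7 − 1) = 4.6883/6 = 0.7814

0.78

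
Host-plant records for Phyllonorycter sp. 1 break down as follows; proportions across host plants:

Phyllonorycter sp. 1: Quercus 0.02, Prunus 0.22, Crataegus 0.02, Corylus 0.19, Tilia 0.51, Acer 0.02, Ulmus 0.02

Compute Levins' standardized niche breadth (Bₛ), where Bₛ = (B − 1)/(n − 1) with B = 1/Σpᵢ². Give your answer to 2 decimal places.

Σpᵢ² = 0.02² + 0.22² + 0.02² + 0.19² + 0.51² + 0.02² + 0.02² = 0.0004 + 0.0484 + 0.0004 + 0.0361 + 0.2601 + 0.0004 + 0.0004 = 0.3462
B = 1 / 0.3462 = 2.8885
Bₛ = (B − 1)/(n − 1) = (2.8885 − 1)/(7 − 1) = 1.8885/6 = 0.3148

0.31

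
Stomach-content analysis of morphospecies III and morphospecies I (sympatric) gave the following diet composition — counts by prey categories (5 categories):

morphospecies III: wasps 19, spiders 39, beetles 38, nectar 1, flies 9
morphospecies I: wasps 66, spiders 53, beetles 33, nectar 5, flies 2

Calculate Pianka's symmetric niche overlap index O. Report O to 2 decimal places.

Proportions for morphospecies III (n=106): 19/106=0.1792, 39/106=0.3679, 38/106=0.3585, 1/106=0.0094, 9/106=0.0849
Proportions for morphospecies I (n=159): 66/159=0.4151, 53/159=0.3333, 33/159=0.2075, 5/159=0.0314, 2/159=0.0126
Σ p₁ᵢp₂ᵢ = 0.074386 + 0.122621 + 0.074389 + 0.000295 + 0.001070 = 0.272761
Σp_1ᵢ² = 0.1792² + 0.3679² + 0.3585² + 0.0094² + 0.0849² = 0.032113 + 0.135350 + 0.128522 + 0.000088 + 0.007208 = 0.303281
Σp_2ᵢ² = 0.4151² + 0.3333² + 0.2075² + 0.0314² + 0.0126² = 0.172308 + 0.111089 + 0.043056 + 0.000986 + 0.000159 = 0.327598
O = 0.272761 / √(0.303281 × 0.327598) = 0.272761 / 0.3152051 = 0.8653

0.87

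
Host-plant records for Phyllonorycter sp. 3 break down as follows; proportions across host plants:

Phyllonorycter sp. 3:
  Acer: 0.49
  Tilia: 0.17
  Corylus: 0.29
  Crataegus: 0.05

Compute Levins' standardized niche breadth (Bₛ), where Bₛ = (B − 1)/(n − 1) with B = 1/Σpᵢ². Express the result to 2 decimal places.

Σpᵢ² = 0.49² + 0.17² + 0.29² + 0.05² = 0.2401 + 0.0289 + 0.0841 + 0.0025 = 0.3556
B = 1 / 0.3556 = 2.8121
Bₛ = (B − 1)/(n − 1) = (2.8121 − 1)/(4 − 1) = 1.8121/3 = 0.6040

0.60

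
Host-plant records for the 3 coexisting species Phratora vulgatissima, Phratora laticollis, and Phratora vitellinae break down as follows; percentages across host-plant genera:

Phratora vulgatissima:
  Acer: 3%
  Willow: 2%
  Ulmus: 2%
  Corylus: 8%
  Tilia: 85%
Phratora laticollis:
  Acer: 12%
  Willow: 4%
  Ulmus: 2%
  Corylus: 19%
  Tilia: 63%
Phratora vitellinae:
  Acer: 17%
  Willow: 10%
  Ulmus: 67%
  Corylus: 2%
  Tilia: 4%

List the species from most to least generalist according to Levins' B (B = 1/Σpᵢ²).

Convert percentages to proportions (divide by 100).
Σp_vulgᵢ² = 0.03² + 0.02² + 0.02² + 0.08² + 0.85² = 0.0009 + 0.0004 + 0.0004 + 0.0064 + 0.7225 = 0.7306
B_vulg = 1 / 0.7306 = 1.3687
Σp_latiᵢ² = 0.12² + 0.04² + 0.02² + 0.19² + 0.63² = 0.0144 + 0.0016 + 0.0004 + 0.0361 + 0.3969 = 0.4494
B_lati = 1 / 0.4494 = 2.2252
Σp_viteᵢ² = 0.17² + 0.10² + 0.67² + 0.02² + 0.04² = 0.0289 + 0.0100 + 0.4489 + 0.0004 + 0.0016 = 0.4898
B_vite = 1 / 0.4898 = 2.0416
Ranking by B (broadest → narrowest): Phratora laticollis (2.23) > Phratora vitellinae (2.04) > Phratora vulgatissima (1.37)

Phratora laticollis > Phratora vitellinae > Phratora vulgatissima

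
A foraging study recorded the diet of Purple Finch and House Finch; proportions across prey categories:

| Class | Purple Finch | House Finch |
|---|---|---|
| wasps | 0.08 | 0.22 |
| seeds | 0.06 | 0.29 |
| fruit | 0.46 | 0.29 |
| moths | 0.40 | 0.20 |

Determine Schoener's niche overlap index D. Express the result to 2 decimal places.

0.63

Σ|p₁ᵢ − p₂ᵢ| = 0.14 + 0.23 + 0.17 + 0.20 = 0.74
D = 1 − ½ × 0.74 = 1 − 0.370 = 0.6300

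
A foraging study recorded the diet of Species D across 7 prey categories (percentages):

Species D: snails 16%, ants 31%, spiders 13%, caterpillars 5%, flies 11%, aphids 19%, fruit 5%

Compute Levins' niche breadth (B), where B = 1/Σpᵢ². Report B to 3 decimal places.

5.214

Convert percentages to proportions (divide by 100).
Σpᵢ² = 0.16² + 0.31² + 0.13² + 0.05² + 0.11² + 0.19² + 0.05² = 0.0256 + 0.0961 + 0.0169 + 0.0025 + 0.0121 + 0.0361 + 0.0025 = 0.1918
B = 1 / 0.1918 = 5.21376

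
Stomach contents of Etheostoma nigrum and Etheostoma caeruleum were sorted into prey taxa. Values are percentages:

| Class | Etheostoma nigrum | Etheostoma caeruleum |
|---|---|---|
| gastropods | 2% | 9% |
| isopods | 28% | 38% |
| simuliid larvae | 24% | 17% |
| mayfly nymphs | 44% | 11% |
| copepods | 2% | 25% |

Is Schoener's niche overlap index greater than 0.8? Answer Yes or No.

Convert percentages to proportions (divide by 100).
Σ|p₁ᵢ − p₂ᵢ| = 0.07 + 0.10 + 0.07 + 0.33 + 0.23 = 0.80
D = 1 − ½ × 0.80 = 1 − 0.400 = 0.6000
D = 0.6000 < 0.8 → No.

No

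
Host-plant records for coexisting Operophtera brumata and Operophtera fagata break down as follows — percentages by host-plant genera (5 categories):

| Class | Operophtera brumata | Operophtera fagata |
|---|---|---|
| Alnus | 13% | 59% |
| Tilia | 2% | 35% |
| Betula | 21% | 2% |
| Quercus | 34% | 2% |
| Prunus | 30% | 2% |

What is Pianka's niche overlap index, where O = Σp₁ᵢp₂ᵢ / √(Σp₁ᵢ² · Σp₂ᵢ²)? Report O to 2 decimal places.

Convert percentages to proportions (divide by 100).
Σ p₁ᵢp₂ᵢ = 0.0767 + 0.0070 + 0.0042 + 0.0068 + 0.0060 = 0.1007
Σp_1ᵢ² = 0.13² + 0.02² + 0.21² + 0.34² + 0.30² = 0.0169 + 0.0004 + 0.0441 + 0.1156 + 0.0900 = 0.2670
Σp_2ᵢ² = 0.59² + 0.35² + 0.02² + 0.02² + 0.02² = 0.3481 + 0.1225 + 0.0004 + 0.0004 + 0.0004 = 0.4718
O = 0.1007 / √(0.2670 × 0.4718) = 0.1007 / 0.35492 = 0.2837

0.28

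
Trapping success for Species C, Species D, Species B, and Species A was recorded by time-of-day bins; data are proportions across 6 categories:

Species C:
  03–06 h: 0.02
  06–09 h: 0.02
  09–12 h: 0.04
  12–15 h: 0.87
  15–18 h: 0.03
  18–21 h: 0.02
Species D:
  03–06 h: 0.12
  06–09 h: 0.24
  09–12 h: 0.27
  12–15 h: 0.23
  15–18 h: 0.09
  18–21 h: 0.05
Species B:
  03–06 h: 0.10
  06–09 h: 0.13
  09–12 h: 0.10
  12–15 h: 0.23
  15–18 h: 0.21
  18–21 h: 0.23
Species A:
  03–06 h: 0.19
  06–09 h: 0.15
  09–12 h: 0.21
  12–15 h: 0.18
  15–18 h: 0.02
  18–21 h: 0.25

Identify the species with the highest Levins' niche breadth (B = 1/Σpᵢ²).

Σp_Cᵢ² = 0.02² + 0.02² + 0.04² + 0.87² + 0.03² + 0.02² = 0.0004 + 0.0004 + 0.0016 + 0.7569 + 0.0009 + 0.0004 = 0.7606
B_C = 1 / 0.7606 = 1.3148
Σp_Dᵢ² = 0.12² + 0.24² + 0.27² + 0.23² + 0.09² + 0.05² = 0.0144 + 0.0576 + 0.0729 + 0.0529 + 0.0081 + 0.0025 = 0.2084
B_D = 1 / 0.2084 = 4.7985
Σp_Bᵢ² = 0.10² + 0.13² + 0.10² + 0.23² + 0.21² + 0.23² = 0.0100 + 0.0169 + 0.0100 + 0.0529 + 0.0441 + 0.0529 = 0.1868
B_B = 1 / 0.1868 = 5.3533
Σp_Aᵢ² = 0.19² + 0.15² + 0.21² + 0.18² + 0.02² + 0.25² = 0.0361 + 0.0225 + 0.0441 + 0.0324 + 0.0004 + 0.0625 = 0.1980
B_A = 1 / 0.1980 = 5.0505
Highest B → broadest niche (most generalist): Species B (B = 5.35).

Species B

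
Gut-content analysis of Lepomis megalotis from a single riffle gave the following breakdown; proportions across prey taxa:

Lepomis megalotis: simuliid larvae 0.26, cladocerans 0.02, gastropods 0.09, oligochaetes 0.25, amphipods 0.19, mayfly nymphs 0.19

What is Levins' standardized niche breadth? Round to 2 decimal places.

Σpᵢ² = 0.26² + 0.02² + 0.09² + 0.25² + 0.19² + 0.19² = 0.0676 + 0.0004 + 0.0081 + 0.0625 + 0.0361 + 0.0361 = 0.2108
B = 1 / 0.2108 = 4.7438
Bₛ = (B − 1)/(n − 1) = (4.7438 − 1)/(6 − 1) = 3.7438/5 = 0.7488

0.75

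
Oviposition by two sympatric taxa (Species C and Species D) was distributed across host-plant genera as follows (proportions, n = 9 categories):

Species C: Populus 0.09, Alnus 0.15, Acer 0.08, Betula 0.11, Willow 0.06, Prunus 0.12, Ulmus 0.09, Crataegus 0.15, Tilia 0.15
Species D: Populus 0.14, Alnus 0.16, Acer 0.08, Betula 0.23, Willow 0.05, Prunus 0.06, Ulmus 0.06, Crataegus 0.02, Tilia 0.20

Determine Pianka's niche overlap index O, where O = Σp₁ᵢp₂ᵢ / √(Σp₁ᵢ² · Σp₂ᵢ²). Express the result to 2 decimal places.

Σ p₁ᵢp₂ᵢ = 0.0126 + 0.0240 + 0.0064 + 0.0253 + 0.0030 + 0.0072 + 0.0054 + 0.0030 + 0.0300 = 0.1169
Σp_1ᵢ² = 0.09² + 0.15² + 0.08² + 0.11² + 0.06² + 0.12² + 0.09² + 0.15² + 0.15² = 0.0081 + 0.0225 + 0.0064 + 0.0121 + 0.0036 + 0.0144 + 0.0081 + 0.0225 + 0.0225 = 0.1202
Σp_2ᵢ² = 0.14² + 0.16² + 0.08² + 0.23² + 0.05² + 0.06² + 0.06² + 0.02² + 0.20² = 0.0196 + 0.0256 + 0.0064 + 0.0529 + 0.0025 + 0.0036 + 0.0036 + 0.0004 + 0.0400 = 0.1546
O = 0.1169 / √(0.1202 × 0.1546) = 0.1169 / 0.13632 = 0.8575

0.86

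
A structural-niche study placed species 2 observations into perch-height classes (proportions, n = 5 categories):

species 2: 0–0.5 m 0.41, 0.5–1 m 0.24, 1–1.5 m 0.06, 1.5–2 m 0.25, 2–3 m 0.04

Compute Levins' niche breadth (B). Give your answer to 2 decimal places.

3.41

Σpᵢ² = 0.41² + 0.24² + 0.06² + 0.25² + 0.04² = 0.1681 + 0.0576 + 0.0036 + 0.0625 + 0.0016 = 0.2934
B = 1 / 0.2934 = 3.4083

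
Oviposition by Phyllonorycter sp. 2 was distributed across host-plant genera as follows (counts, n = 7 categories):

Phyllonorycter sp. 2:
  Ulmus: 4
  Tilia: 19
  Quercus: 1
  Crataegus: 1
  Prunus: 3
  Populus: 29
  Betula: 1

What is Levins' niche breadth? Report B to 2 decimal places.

2.73

Proportions for Phyllonorycter sp. 2 (n=58): 4/58=0.0690, 19/58=0.3276, 1/58=0.0172, 1/58=0.0172, 3/58=0.0517, 29/58=0.5000, 1/58=0.0172
Σpᵢ² = 0.0690² + 0.3276² + 0.0172² + 0.0172² + 0.0517² + 0.5000² + 0.0172² = 0.004761 + 0.107322 + 0.000296 + 0.000296 + 0.002673 + 0.250000 + 0.000296 = 0.365644
B = 1 / 0.365644 = 2.7349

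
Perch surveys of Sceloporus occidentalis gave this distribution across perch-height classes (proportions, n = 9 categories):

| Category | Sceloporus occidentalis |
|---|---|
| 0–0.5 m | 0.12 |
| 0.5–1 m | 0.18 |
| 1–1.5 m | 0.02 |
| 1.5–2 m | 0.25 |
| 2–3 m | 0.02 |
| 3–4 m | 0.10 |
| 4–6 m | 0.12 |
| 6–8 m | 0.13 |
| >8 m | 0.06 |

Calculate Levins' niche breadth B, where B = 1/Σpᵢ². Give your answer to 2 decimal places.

6.45

Σpᵢ² = 0.12² + 0.18² + 0.02² + 0.25² + 0.02² + 0.10² + 0.12² + 0.13² + 0.06² = 0.0144 + 0.0324 + 0.0004 + 0.0625 + 0.0004 + 0.0100 + 0.0144 + 0.0169 + 0.0036 = 0.1550
B = 1 / 0.1550 = 6.4516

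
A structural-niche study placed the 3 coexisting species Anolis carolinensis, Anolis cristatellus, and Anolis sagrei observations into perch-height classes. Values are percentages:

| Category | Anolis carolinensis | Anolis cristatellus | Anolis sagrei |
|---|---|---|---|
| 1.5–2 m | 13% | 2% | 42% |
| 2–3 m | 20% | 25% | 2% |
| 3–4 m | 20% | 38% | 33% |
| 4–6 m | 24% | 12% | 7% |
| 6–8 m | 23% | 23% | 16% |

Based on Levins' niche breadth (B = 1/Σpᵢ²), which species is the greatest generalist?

Convert percentages to proportions (divide by 100).
Σp_caroᵢ² = 0.13² + 0.20² + 0.20² + 0.24² + 0.23² = 0.0169 + 0.0400 + 0.0400 + 0.0576 + 0.0529 = 0.2074
B_caro = 1 / 0.2074 = 4.8216
Σp_crisᵢ² = 0.02² + 0.25² + 0.38² + 0.12² + 0.23² = 0.0004 + 0.0625 + 0.1444 + 0.0144 + 0.0529 = 0.2746
B_cris = 1 / 0.2746 = 3.6417
Σp_sagrᵢ² = 0.42² + 0.02² + 0.33² + 0.07² + 0.16² = 0.1764 + 0.0004 + 0.1089 + 0.0049 + 0.0256 = 0.3162
B_sagr = 1 / 0.3162 = 3.1626
Highest B → broadest niche (most generalist): Anolis carolinensis (B = 4.82).

Anolis carolinensis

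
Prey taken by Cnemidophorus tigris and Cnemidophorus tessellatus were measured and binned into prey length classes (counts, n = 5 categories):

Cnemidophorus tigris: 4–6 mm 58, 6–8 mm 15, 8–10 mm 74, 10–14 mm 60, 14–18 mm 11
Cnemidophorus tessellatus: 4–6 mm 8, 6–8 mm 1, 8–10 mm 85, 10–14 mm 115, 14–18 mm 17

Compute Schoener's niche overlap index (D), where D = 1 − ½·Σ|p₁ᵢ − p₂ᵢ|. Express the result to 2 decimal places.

Proportions for Cnemidophorus tigris (n=218): 58/218=0.2661, 15/218=0.0688, 74/218=0.3394, 60/218=0.2752, 11/218=0.0505
Proportions for Cnemidophorus tessellatus (n=226): 8/226=0.0354, 1/226=0.0044, 85/226=0.3761, 115/226=0.5088, 17/226=0.0752
Σ|p₁ᵢ − p₂ᵢ| = 0.2307 + 0.0644 + 0.0367 + 0.2336 + 0.0247 = 0.5901
D = 1 − ½ × 0.5901 = 1 − 0.29505 = 0.70495

0.70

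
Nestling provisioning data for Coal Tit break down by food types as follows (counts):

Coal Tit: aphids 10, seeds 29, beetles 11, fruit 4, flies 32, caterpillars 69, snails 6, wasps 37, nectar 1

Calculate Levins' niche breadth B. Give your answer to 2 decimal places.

Proportions for Coal Tit (n=199): 10/199=0.0503, 29/199=0.1457, 11/199=0.0553, 4/199=0.0201, 32/199=0.1608, 69/199=0.3467, 6/199=0.0302, 37/199=0.1859, 1/199=0.0050
Σpᵢ² = 0.0503² + 0.1457² + 0.0553² + 0.0201² + 0.1608² + 0.3467² + 0.0302² + 0.1859² + 0.0050² = 0.002530 + 0.021228 + 0.003058 + 0.000404 + 0.025857 + 0.120201 + 0.000912 + 0.034559 + 0.000025 = 0.208774
B = 1 / 0.208774 = 4.7899

4.79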